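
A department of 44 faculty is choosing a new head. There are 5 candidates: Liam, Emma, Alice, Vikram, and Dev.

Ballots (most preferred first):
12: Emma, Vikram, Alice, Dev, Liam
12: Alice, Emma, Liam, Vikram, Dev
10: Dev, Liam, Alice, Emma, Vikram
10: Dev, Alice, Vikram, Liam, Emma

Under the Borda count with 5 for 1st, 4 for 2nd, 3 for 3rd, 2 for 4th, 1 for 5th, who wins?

Alice

Liam: 12×1 + 12×3 + 10×4 + 10×2 = 108
Emma: 12×5 + 12×4 + 10×2 + 10×1 = 138
Alice: 12×3 + 12×5 + 10×3 + 10×4 = 166
Vikram: 12×4 + 12×2 + 10×1 + 10×3 = 112
Dev: 12×2 + 12×1 + 10×5 + 10×5 = 136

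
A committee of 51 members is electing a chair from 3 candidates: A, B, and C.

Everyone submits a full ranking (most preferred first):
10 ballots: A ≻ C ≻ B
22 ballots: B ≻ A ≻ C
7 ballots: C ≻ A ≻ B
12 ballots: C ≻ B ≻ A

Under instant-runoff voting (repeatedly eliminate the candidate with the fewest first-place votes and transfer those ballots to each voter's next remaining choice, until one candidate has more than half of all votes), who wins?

C

Round 1: A 10, B 22, C 19. A eliminated.
Round 2: B 22, C 29. C has a majority (≥26).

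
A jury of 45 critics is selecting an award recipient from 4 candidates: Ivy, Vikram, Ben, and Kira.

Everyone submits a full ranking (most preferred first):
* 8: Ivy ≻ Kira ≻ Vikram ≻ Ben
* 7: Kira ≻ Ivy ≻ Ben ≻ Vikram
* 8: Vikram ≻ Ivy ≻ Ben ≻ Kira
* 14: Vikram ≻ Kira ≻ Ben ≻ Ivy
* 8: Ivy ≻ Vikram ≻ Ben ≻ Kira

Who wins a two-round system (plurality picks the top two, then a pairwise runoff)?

Ivy

Round 1 first-place votes: Ivy 16, Vikram 22, Ben 0, Kira 7. Vikram and Ivy advance.
Runoff: Vikram is ranked above Ivy on 22 ballots, Ivy above Vikram on 23.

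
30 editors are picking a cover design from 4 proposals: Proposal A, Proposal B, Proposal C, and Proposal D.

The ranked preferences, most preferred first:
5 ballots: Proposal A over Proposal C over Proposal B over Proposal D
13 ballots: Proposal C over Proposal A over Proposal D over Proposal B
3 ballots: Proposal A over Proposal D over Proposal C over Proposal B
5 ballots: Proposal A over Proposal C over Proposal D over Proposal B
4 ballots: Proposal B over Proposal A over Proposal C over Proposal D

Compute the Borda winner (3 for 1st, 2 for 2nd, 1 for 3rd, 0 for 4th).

Proposal A

Proposal A: 5×3 + 13×2 + 3×3 + 5×3 + 4×2 = 73
Proposal B: 5×1 + 13×0 + 3×0 + 5×0 + 4×3 = 17
Proposal C: 5×2 + 13×3 + 3×1 + 5×2 + 4×1 = 66
Proposal D: 5×0 + 13×1 + 3×2 + 5×1 + 4×0 = 24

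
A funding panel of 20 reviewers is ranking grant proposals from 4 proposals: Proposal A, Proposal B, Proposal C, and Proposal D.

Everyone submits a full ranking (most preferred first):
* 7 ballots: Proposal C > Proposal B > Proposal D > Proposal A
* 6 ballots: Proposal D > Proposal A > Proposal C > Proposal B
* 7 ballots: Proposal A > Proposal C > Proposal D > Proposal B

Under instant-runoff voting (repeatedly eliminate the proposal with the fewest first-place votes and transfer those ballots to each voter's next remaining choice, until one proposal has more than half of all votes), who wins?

Proposal A

Round 1: Proposal A 7, Proposal B 0, Proposal C 7, Proposal D 6. Proposal B eliminated.
Round 2: Proposal A 7, Proposal C 7, Proposal D 6. Proposal D eliminated.
Round 3: Proposal A 13, Proposal C 7. Proposal A has a majority (≥11).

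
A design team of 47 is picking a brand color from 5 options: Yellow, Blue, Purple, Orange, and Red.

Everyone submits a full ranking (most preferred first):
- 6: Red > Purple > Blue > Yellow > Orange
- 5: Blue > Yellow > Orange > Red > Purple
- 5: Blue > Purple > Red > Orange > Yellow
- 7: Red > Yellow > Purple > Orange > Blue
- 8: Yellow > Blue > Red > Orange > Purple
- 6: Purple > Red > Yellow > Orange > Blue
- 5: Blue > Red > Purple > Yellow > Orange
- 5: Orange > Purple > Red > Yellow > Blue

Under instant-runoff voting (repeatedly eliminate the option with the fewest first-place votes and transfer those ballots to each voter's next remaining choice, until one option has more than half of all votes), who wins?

Red

Round 1: Yellow 8, Blue 15, Purple 6, Orange 5, Red 13. Orange eliminated.
Round 2: Yellow 8, Blue 15, Purple 11, Red 13. Yellow eliminated.
Round 3: Blue 23, Purple 11, Red 13. Purple eliminated.
Round 4: Blue 23, Red 24. Red has a majority (≥24).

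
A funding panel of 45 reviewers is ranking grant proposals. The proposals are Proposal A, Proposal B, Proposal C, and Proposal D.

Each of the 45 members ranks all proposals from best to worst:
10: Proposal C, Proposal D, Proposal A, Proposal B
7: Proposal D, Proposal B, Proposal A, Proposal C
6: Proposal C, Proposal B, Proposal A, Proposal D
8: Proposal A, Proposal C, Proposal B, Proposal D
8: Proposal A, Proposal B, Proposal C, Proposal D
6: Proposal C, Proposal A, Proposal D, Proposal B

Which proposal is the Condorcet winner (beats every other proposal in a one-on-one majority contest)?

Proposal A vs Proposal B: 32–13
Proposal A vs Proposal C: 23–22
Proposal A vs Proposal D: 28–17
Proposal A beats every other proposal.

Proposal A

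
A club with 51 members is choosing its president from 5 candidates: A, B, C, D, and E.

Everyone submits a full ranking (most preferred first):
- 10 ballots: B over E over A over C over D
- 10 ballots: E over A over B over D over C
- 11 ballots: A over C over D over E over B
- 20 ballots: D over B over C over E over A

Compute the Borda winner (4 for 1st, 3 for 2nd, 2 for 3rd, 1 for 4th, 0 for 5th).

A: 10×2 + 10×3 + 11×4 + 20×0 = 94
B: 10×4 + 10×2 + 11×0 + 20×3 = 120
C: 10×1 + 10×0 + 11×3 + 20×2 = 83
D: 10×0 + 10×1 + 11×2 + 20×4 = 112
E: 10×3 + 10×4 + 11×1 + 20×1 = 101

B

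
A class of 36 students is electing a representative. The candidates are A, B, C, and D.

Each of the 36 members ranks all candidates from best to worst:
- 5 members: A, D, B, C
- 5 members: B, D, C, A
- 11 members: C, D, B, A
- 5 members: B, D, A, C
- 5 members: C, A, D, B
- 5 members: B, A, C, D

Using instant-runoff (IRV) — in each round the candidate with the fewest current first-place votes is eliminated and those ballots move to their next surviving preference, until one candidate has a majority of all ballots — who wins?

Round 1: A 5, B 15, C 16, D 0. D eliminated.
Round 2: A 5, B 15, C 16. A eliminated.
Round 3: B 20, C 16. B has a majority (≥19).

B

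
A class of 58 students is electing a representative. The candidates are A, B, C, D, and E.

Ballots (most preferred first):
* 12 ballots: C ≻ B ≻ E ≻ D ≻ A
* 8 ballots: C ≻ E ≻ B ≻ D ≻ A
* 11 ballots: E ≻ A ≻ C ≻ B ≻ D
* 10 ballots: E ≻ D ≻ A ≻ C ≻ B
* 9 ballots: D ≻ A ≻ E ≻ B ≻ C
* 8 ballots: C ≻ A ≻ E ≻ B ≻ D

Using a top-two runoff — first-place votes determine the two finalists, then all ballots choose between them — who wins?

E

Round 1 first-place votes: A 0, B 0, C 28, D 9, E 21. C and E advance.
Runoff: C is ranked above E on 28 ballots, E above C on 30.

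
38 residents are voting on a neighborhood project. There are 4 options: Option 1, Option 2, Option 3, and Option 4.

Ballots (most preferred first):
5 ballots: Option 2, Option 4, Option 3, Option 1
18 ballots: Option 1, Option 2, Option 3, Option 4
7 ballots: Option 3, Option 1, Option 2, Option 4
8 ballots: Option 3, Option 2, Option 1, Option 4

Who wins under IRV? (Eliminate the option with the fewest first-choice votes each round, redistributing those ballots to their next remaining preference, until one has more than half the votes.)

Round 1: Option 1 18, Option 2 5, Option 3 15, Option 4 0. Option 4 eliminated.
Round 2: Option 1 18, Option 2 5, Option 3 15. Option 2 eliminated.
Round 3: Option 1 18, Option 3 20. Option 3 has a majority (≥20).

Option 3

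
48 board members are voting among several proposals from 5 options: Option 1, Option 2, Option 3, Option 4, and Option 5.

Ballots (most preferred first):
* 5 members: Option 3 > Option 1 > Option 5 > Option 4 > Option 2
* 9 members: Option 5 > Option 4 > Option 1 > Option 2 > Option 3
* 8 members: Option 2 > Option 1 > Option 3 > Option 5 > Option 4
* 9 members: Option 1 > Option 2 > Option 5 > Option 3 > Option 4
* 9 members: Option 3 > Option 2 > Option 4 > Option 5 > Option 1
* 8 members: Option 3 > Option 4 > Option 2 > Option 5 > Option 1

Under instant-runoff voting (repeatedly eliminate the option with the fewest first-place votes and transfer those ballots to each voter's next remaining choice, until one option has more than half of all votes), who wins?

Round 1: Option 1 9, Option 2 8, Option 3 22, Option 4 0, Option 5 9. Option 4 eliminated.
Round 2: Option 1 9, Option 2 8, Option 3 22, Option 5 9. Option 2 eliminated.
Round 3: Option 1 17, Option 3 22, Option 5 9. Option 5 eliminated.
Round 4: Option 1 26, Option 3 22. Option 1 has a majority (≥25).

Option 1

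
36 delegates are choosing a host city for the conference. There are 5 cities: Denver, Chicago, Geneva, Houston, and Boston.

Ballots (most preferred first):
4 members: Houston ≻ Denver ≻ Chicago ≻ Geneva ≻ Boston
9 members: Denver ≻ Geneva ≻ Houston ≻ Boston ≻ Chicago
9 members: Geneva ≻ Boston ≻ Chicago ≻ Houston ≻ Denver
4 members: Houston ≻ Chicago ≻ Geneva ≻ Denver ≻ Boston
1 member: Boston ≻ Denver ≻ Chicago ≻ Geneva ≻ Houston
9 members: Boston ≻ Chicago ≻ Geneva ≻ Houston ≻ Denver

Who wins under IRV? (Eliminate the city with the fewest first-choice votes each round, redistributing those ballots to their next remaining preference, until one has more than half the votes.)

Round 1: Denver 9, Chicago 0, Geneva 9, Houston 8, Boston 10. Chicago eliminated.
Round 2: Denver 9, Geneva 9, Houston 8, Boston 10. Houston eliminated.
Round 3: Denver 13, Geneva 13, Boston 10. Boston eliminated.
Round 4: Denver 14, Geneva 22. Geneva has a majority (≥19).

Geneva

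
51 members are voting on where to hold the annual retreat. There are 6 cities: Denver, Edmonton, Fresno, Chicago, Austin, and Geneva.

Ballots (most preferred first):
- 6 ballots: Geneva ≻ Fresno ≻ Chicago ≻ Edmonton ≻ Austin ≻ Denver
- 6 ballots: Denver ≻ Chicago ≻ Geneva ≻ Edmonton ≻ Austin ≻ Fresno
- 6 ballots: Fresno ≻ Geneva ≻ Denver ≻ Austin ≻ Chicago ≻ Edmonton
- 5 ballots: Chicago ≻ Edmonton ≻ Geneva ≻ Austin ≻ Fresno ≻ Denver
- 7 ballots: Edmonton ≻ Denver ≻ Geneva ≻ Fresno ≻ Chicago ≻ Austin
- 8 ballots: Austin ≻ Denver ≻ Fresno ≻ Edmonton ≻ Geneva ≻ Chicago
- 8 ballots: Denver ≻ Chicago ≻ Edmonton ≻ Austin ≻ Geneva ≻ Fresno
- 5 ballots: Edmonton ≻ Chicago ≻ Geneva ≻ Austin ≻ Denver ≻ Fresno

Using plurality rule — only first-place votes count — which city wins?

First-place votes: Denver 14, Edmonton 12, Fresno 6, Chicago 5, Austin 8, Geneva 6.

Denver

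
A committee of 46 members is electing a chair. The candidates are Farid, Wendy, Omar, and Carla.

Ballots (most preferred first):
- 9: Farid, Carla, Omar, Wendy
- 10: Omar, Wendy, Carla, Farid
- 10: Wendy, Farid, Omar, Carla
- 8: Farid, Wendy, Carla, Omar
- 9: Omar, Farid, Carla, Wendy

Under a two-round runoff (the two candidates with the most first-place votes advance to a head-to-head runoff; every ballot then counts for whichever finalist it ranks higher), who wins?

Round 1 first-place votes: Farid 17, Wendy 10, Omar 19, Carla 0. Omar and Farid advance.
Runoff: Omar is ranked above Farid on 19 ballots, Farid above Omar on 27.

Farid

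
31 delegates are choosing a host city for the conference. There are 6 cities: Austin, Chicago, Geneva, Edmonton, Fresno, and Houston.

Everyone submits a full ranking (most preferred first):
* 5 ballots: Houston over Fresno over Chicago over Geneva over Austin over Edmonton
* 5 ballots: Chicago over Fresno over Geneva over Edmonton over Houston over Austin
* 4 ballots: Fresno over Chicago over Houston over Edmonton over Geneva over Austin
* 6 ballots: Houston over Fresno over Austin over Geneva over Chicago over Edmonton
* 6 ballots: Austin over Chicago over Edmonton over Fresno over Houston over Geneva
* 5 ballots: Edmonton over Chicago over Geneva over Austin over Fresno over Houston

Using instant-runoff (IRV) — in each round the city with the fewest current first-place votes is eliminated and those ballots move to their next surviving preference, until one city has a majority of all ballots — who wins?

Chicago

Round 1: Austin 6, Chicago 5, Geneva 0, Edmonton 5, Fresno 4, Houston 11. Geneva eliminated.
Round 2: Austin 6, Chicago 5, Edmonton 5, Fresno 4, Houston 11. Fresno eliminated.
Round 3: Austin 6, Chicago 9, Edmonton 5, Houston 11. Edmonton eliminated.
Round 4: Austin 6, Chicago 14, Houston 11. Austin eliminated.
Round 5: Chicago 20, Houston 11. Chicago has a majority (≥16).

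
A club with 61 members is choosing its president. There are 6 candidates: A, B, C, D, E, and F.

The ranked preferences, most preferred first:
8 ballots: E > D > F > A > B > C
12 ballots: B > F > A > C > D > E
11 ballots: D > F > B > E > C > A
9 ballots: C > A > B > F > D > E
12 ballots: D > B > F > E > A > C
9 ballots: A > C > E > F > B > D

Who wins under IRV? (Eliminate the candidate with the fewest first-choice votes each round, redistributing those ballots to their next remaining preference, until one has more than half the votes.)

D

Round 1: A 9, B 12, C 9, D 23, E 8, F 0. F eliminated.
Round 2: A 9, B 12, C 9, D 23, E 8. E eliminated.
Round 3: A 9, B 12, C 9, D 31. D has a majority (≥31).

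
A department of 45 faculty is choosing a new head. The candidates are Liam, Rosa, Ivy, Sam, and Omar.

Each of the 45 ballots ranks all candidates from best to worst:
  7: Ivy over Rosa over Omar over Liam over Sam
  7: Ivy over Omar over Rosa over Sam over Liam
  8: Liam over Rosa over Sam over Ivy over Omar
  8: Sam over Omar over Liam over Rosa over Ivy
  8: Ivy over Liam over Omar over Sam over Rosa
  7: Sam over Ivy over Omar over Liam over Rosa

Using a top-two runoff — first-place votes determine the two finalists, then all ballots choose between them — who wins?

Sam

Round 1 first-place votes: Liam 8, Rosa 0, Ivy 22, Sam 15, Omar 0. Ivy and Sam advance.
Runoff: Ivy is ranked above Sam on 22 ballots, Sam above Ivy on 23.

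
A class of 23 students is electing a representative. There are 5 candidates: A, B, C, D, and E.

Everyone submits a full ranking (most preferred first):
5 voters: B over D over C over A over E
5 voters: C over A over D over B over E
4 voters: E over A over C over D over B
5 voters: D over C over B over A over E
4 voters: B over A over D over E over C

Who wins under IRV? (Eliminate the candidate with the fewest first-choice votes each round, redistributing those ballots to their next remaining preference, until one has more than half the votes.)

C

Round 1: A 0, B 9, C 5, D 5, E 4. A eliminated.
Round 2: B 9, C 5, D 5, E 4. E eliminated.
Round 3: B 9, C 9, D 5. D eliminated.
Round 4: B 9, C 14. C has a majority (≥12).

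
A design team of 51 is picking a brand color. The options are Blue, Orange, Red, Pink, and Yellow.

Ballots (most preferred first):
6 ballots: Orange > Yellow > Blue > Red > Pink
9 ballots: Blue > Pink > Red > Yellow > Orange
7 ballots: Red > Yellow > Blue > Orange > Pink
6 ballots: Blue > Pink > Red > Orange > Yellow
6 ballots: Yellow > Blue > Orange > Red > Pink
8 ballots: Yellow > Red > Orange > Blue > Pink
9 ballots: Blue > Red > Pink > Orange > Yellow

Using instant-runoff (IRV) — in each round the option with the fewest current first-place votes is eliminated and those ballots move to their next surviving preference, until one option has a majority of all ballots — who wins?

Round 1: Blue 24, Orange 6, Red 7, Pink 0, Yellow 14. Pink eliminated.
Round 2: Blue 24, Orange 6, Red 7, Yellow 14. Orange eliminated.
Round 3: Blue 24, Red 7, Yellow 20. Red eliminated.
Round 4: Blue 24, Yellow 27. Yellow has a majority (≥26).

Yellow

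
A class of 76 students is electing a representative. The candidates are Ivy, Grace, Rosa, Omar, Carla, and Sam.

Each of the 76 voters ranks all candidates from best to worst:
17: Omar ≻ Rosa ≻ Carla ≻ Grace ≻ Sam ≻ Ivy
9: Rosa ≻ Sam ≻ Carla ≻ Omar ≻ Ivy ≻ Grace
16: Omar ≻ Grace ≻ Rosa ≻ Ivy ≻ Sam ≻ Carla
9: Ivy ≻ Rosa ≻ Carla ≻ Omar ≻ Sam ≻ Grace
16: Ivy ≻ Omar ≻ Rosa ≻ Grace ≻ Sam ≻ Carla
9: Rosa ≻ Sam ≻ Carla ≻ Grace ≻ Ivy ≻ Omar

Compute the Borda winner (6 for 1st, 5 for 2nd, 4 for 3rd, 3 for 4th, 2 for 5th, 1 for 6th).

Ivy: 17×1 + 9×2 + 16×3 + 9×6 + 16×6 + 9×2 = 251
Grace: 17×3 + 9×1 + 16×5 + 9×1 + 16×3 + 9×3 = 224
Rosa: 17×5 + 9×6 + 16×4 + 9×5 + 16×4 + 9×6 = 366
Omar: 17×6 + 9×3 + 16×6 + 9×3 + 16×5 + 9×1 = 341
Carla: 17×4 + 9×4 + 16×1 + 9×4 + 16×1 + 9×4 = 208
Sam: 17×2 + 9×5 + 16×2 + 9×2 + 16×2 + 9×5 = 206

Rosa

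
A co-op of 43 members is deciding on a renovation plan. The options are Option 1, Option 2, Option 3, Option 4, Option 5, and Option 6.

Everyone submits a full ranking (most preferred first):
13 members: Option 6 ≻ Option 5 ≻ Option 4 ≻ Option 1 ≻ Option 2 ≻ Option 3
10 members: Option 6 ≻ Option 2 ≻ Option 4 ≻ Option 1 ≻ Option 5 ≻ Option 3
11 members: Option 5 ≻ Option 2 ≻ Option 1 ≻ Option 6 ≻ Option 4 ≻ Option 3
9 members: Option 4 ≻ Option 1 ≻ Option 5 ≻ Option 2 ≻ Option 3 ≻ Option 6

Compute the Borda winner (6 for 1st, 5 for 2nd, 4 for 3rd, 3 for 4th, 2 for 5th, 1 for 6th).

Option 5

Option 1: 13×3 + 10×3 + 11×4 + 9×5 = 158
Option 2: 13×2 + 10×5 + 11×5 + 9×3 = 158
Option 3: 13×1 + 10×1 + 11×1 + 9×2 = 52
Option 4: 13×4 + 10×4 + 11×2 + 9×6 = 168
Option 5: 13×5 + 10×2 + 11×6 + 9×4 = 187
Option 6: 13×6 + 10×6 + 11×3 + 9×1 = 180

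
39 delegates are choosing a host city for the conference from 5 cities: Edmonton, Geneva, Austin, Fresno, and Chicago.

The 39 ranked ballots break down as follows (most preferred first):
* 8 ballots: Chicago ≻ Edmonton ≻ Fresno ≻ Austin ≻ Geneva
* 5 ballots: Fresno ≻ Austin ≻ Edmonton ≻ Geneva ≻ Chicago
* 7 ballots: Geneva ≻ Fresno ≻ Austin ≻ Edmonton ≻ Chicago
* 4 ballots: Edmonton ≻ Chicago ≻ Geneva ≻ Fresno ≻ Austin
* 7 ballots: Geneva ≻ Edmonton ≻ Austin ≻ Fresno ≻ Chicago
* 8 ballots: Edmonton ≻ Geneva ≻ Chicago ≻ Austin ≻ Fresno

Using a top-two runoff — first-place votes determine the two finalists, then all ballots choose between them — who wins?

Round 1 first-place votes: Edmonton 12, Geneva 14, Austin 0, Fresno 5, Chicago 8. Geneva and Edmonton advance.
Runoff: Geneva is ranked above Edmonton on 14 ballots, Edmonton above Geneva on 25.

Edmonton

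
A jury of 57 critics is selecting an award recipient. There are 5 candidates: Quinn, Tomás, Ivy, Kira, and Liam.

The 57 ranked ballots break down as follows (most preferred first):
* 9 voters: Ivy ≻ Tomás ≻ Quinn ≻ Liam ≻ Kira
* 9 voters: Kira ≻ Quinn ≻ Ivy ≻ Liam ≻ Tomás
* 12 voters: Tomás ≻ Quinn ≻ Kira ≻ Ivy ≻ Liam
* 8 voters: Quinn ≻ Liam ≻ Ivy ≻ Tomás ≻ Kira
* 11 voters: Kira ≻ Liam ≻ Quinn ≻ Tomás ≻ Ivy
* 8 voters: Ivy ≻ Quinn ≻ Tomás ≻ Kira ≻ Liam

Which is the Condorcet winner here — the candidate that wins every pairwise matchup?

Quinn

Quinn vs Tomás: 36–21
Quinn vs Ivy: 40–17
Quinn vs Kira: 37–20
Quinn vs Liam: 46–11
Quinn beats every other candidate.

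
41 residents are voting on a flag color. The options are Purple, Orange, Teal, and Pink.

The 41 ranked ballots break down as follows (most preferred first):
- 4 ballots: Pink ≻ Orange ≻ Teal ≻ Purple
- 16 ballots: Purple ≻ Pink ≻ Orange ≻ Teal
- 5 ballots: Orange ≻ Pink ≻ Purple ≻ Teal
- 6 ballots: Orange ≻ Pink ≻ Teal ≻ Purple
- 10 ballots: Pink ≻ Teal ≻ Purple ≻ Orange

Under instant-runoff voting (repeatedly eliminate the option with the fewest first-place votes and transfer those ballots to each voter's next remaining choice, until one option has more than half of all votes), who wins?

Round 1: Purple 16, Orange 11, Teal 0, Pink 14. Teal eliminated.
Round 2: Purple 16, Orange 11, Pink 14. Orange eliminated.
Round 3: Purple 16, Pink 25. Pink has a majority (≥21).

Pink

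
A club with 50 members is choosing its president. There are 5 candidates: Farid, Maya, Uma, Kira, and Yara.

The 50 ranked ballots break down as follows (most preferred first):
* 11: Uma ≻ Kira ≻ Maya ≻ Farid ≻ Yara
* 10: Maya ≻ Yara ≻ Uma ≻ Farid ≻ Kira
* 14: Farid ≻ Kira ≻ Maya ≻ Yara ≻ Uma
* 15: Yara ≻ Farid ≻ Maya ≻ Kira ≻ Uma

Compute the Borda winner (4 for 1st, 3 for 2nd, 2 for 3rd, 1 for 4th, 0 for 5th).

Farid

Farid: 11×1 + 10×1 + 14×4 + 15×3 = 122
Maya: 11×2 + 10×4 + 14×2 + 15×2 = 120
Uma: 11×4 + 10×2 + 14×0 + 15×0 = 64
Kira: 11×3 + 10×0 + 14×3 + 15×1 = 90
Yara: 11×0 + 10×3 + 14×1 + 15×4 = 104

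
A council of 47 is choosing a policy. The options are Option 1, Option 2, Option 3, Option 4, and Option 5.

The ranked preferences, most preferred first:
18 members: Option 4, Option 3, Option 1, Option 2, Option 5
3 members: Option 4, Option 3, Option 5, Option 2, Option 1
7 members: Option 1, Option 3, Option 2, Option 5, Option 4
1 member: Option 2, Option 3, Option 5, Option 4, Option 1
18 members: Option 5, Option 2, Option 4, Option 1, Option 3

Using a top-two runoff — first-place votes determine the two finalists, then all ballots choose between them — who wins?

Round 1 first-place votes: Option 1 7, Option 2 1, Option 3 0, Option 4 21, Option 5 18. Option 4 and Option 5 advance.
Runoff: Option 4 is ranked above Option 5 on 21 ballots, Option 5 above Option 4 on 26.

Option 5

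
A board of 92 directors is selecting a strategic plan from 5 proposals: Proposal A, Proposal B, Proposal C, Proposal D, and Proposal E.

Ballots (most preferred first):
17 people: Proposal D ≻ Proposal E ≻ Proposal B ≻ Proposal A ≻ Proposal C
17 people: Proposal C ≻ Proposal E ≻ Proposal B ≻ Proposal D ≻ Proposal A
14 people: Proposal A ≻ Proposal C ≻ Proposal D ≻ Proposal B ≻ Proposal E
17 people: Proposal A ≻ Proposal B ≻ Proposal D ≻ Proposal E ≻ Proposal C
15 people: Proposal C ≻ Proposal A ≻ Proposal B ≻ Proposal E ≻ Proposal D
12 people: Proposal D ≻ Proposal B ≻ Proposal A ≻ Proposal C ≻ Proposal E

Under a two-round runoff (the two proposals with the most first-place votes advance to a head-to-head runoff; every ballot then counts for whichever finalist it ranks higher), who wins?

Round 1 first-place votes: Proposal A 31, Proposal B 0, Proposal C 32, Proposal D 29, Proposal E 0. Proposal C and Proposal A advance.
Runoff: Proposal C is ranked above Proposal A on 32 ballots, Proposal A above Proposal C on 60.

Proposal A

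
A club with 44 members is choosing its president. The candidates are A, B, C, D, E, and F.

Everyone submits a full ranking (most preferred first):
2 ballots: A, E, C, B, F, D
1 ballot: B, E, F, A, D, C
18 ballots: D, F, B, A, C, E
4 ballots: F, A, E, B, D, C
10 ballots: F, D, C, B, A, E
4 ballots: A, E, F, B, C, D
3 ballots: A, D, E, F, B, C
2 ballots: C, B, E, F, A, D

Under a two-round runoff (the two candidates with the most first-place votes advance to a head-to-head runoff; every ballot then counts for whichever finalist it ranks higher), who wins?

Round 1 first-place votes: A 9, B 1, C 2, D 18, E 0, F 14. D and F advance.
Runoff: D is ranked above F on 21 ballots, F above D on 23.

F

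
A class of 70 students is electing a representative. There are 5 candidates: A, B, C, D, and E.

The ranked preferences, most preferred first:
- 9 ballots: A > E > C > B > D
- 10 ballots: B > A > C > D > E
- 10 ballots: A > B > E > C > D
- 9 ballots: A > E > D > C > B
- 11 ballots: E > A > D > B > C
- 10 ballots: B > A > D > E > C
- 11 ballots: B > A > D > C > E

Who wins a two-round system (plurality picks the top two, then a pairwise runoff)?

Round 1 first-place votes: A 28, B 31, C 0, D 0, E 11. B and A advance.
Runoff: B is ranked above A on 31 ballots, A above B on 39.

A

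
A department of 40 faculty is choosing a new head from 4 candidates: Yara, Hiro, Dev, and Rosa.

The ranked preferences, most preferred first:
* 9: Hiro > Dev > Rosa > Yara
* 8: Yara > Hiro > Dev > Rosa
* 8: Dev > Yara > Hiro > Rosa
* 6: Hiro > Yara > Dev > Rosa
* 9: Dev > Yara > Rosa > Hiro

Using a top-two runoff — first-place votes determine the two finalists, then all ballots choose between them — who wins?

Round 1 first-place votes: Yara 8, Hiro 15, Dev 17, Rosa 0. Dev and Hiro advance.
Runoff: Dev is ranked above Hiro on 17 ballots, Hiro above Dev on 23.

Hiro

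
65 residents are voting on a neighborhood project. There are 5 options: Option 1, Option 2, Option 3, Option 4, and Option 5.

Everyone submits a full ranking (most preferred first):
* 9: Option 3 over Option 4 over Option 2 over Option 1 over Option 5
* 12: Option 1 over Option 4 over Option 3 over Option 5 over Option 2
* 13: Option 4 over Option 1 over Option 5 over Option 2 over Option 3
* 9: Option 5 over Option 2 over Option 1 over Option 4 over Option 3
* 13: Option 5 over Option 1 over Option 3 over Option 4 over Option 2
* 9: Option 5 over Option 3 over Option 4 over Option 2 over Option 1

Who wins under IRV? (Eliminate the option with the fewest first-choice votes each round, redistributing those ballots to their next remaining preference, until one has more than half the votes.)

Round 1: Option 1 12, Option 2 0, Option 3 9, Option 4 13, Option 5 31. Option 2 eliminated.
Round 2: Option 1 12, Option 3 9, Option 4 13, Option 5 31. Option 3 eliminated.
Round 3: Option 1 12, Option 4 22, Option 5 31. Option 1 eliminated.
Round 4: Option 4 34, Option 5 31. Option 4 has a majority (≥33).

Option 4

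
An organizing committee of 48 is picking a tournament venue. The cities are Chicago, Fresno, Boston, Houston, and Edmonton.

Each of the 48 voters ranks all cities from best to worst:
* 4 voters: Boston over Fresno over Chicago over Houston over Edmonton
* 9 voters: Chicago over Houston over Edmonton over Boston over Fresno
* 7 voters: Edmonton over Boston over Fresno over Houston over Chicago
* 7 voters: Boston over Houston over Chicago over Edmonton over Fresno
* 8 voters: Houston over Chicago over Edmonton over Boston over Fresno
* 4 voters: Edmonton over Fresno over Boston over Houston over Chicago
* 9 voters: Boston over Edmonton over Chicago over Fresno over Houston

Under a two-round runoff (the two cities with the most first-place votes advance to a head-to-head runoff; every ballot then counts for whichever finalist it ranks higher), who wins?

Round 1 first-place votes: Chicago 9, Fresno 0, Boston 20, Houston 8, Edmonton 11. Boston and Edmonton advance.
Runoff: Boston is ranked above Edmonton on 20 ballots, Edmonton above Boston on 28.

Edmonton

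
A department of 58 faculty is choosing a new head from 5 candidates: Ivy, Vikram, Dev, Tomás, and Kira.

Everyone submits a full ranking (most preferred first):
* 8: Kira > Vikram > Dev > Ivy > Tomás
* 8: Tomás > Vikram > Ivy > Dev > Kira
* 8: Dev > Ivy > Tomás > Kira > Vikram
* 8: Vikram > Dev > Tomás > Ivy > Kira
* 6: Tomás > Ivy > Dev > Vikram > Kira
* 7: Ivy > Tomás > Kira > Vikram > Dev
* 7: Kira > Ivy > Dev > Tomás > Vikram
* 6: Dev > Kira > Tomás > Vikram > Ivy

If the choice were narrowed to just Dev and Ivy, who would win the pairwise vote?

Dev is ranked above Ivy on 30 ballots; Ivy above Dev on 28.

Dev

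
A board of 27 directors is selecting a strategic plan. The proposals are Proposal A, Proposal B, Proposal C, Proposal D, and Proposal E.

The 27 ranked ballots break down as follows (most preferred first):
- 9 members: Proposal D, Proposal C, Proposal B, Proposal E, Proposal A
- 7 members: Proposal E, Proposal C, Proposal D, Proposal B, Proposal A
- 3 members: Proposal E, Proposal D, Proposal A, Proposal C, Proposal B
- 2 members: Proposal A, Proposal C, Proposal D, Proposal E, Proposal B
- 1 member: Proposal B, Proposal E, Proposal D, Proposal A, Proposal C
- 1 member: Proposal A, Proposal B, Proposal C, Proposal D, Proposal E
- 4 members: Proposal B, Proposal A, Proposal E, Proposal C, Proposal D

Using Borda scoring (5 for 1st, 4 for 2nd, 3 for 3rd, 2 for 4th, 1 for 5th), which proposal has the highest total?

Proposal D

Proposal A: 9×1 + 7×1 + 3×3 + 2×5 + 1×2 + 1×5 + 4×4 = 58
Proposal B: 9×3 + 7×2 + 3×1 + 2×1 + 1×5 + 1×4 + 4×5 = 75
Proposal C: 9×4 + 7×4 + 3×2 + 2×4 + 1×1 + 1×3 + 4×2 = 90
Proposal D: 9×5 + 7×3 + 3×4 + 2×3 + 1×3 + 1×2 + 4×1 = 93
Proposal E: 9×2 + 7×5 + 3×5 + 2×2 + 1×4 + 1×1 + 4×3 = 89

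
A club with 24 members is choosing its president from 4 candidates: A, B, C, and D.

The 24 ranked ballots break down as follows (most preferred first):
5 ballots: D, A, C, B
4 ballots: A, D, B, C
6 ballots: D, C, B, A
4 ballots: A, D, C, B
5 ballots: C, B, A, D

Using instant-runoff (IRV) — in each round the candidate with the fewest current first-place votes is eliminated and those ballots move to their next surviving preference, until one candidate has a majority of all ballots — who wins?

A

Round 1: A 8, B 0, C 5, D 11. B eliminated.
Round 2: A 8, C 5, D 11. C eliminated.
Round 3: A 13, D 11. A has a majority (≥13).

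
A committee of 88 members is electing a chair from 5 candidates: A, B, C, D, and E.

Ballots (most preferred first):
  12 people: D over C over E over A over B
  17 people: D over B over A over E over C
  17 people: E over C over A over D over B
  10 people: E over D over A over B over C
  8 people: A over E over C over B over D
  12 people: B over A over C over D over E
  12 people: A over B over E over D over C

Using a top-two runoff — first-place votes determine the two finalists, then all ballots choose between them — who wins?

E

Round 1 first-place votes: A 20, B 12, C 0, D 29, E 27. D and E advance.
Runoff: D is ranked above E on 41 ballots, E above D on 47.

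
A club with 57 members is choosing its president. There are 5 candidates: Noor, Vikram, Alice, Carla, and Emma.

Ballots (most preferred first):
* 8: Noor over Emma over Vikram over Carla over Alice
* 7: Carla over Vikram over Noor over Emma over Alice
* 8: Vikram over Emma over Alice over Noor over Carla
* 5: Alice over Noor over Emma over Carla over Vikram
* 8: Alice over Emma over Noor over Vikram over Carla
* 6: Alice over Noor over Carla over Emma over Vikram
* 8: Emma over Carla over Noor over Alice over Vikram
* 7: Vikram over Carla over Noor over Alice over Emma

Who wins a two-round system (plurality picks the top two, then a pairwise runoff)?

Vikram

Round 1 first-place votes: Noor 8, Vikram 15, Alice 19, Carla 7, Emma 8. Alice and Vikram advance.
Runoff: Alice is ranked above Vikram on 27 ballots, Vikram above Alice on 30.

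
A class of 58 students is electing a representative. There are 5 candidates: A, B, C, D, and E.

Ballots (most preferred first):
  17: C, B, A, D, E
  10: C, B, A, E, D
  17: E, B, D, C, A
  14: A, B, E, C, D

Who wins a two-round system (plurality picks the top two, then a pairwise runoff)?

E

Round 1 first-place votes: A 14, B 0, C 27, D 0, E 17. C and E advance.
Runoff: C is ranked above E on 27 ballots, E above C on 31.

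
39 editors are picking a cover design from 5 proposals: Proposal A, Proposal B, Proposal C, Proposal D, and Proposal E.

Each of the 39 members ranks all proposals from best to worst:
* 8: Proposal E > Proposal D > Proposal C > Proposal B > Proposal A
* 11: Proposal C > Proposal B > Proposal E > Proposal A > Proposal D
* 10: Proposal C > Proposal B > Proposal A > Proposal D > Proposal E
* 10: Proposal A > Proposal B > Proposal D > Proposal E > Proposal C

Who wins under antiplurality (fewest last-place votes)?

Last-place votes: Proposal A 8, Proposal B 0, Proposal C 10, Proposal D 11, Proposal E 10.

Proposal B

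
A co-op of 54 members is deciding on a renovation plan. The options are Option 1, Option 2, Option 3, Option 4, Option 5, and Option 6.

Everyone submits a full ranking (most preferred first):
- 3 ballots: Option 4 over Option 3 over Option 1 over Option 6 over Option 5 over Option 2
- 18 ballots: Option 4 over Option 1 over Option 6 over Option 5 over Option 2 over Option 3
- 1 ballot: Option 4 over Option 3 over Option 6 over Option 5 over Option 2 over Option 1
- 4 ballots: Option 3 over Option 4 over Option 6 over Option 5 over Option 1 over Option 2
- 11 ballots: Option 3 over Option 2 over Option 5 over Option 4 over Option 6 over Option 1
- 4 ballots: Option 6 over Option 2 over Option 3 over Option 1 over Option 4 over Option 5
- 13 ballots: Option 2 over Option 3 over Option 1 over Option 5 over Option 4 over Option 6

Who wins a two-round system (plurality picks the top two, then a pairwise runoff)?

Round 1 first-place votes: Option 1 0, Option 2 13, Option 3 15, Option 4 22, Option 5 0, Option 6 4. Option 4 and Option 3 advance.
Runoff: Option 4 is ranked above Option 3 on 22 ballots, Option 3 above Option 4 on 32.

Option 3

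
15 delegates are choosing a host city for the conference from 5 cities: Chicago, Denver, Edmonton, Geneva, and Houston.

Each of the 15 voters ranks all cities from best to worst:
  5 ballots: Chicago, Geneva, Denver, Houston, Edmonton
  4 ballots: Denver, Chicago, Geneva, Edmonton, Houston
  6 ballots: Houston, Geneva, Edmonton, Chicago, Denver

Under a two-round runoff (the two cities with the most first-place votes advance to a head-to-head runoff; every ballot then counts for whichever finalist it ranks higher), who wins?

Round 1 first-place votes: Chicago 5, Denver 4, Edmonton 0, Geneva 0, Houston 6. Houston and Chicago advance.
Runoff: Houston is ranked above Chicago on 6 ballots, Chicago above Houston on 9.

Chicago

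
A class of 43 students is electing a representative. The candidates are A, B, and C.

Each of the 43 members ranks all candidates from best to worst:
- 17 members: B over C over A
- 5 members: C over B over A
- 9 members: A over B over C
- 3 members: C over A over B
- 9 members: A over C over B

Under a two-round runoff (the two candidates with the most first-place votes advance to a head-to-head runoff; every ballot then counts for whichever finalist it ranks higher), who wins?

Round 1 first-place votes: A 18, B 17, C 8. A and B advance.
Runoff: A is ranked above B on 21 ballots, B above A on 22.

B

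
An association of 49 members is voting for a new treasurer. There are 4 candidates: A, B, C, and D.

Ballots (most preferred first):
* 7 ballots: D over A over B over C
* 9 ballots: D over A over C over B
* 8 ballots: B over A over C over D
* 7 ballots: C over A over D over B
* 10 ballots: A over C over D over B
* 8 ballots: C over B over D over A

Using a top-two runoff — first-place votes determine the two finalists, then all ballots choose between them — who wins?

Round 1 first-place votes: A 10, B 8, C 15, D 16. D and C advance.
Runoff: D is ranked above C on 16 ballots, C above D on 33.

C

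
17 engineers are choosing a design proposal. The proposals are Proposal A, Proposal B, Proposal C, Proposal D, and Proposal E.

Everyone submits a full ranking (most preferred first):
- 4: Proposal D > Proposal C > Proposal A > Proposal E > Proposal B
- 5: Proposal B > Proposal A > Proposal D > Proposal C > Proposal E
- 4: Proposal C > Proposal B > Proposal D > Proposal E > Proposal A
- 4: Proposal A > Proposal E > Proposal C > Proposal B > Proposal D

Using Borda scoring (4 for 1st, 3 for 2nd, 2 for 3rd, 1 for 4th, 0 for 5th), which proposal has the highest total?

Proposal C

Proposal A: 4×2 + 5×3 + 4×0 + 4×4 = 39
Proposal B: 4×0 + 5×4 + 4×3 + 4×1 = 36
Proposal C: 4×3 + 5×1 + 4×4 + 4×2 = 41
Proposal D: 4×4 + 5×2 + 4×2 + 4×0 = 34
Proposal E: 4×1 + 5×0 + 4×1 + 4×3 = 20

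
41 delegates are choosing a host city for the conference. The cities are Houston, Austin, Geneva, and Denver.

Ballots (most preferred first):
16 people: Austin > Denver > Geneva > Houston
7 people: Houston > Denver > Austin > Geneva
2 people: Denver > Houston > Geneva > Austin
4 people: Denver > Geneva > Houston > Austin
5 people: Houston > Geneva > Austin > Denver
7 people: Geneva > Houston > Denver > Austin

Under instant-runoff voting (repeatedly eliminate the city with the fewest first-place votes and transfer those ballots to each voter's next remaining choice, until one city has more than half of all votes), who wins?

Houston

Round 1: Houston 12, Austin 16, Geneva 7, Denver 6. Denver eliminated.
Round 2: Houston 14, Austin 16, Geneva 11. Geneva eliminated.
Round 3: Houston 25, Austin 16. Houston has a majority (≥21).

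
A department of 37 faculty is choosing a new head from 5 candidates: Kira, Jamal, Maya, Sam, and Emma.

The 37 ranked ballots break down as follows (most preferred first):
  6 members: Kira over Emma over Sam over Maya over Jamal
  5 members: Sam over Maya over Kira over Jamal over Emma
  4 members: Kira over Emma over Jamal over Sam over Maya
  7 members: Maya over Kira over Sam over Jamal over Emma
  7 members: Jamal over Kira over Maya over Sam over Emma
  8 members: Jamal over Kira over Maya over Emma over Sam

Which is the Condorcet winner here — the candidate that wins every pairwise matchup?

Kira vs Jamal: 22–15
Kira vs Maya: 25–12
Kira vs Sam: 32–5
Kira vs Emma: 37–0
Kira beats every other candidate.

Kira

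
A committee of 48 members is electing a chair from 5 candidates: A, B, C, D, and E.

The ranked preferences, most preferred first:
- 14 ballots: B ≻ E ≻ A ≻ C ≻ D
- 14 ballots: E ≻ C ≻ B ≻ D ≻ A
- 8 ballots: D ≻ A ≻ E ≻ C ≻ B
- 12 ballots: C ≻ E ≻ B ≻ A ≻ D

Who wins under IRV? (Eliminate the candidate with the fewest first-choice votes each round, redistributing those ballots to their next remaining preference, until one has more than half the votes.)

E

Round 1: A 0, B 14, C 12, D 8, E 14. A eliminated.
Round 2: B 14, C 12, D 8, E 14. D eliminated.
Round 3: B 14, C 12, E 22. C eliminated.
Round 4: B 14, E 34. E has a majority (≥25).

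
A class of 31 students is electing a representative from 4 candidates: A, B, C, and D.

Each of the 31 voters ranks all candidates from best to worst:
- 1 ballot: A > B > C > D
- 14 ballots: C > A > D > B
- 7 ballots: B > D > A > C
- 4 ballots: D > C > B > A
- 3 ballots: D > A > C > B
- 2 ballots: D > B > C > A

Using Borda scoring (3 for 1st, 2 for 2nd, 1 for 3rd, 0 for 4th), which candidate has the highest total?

C

A: 1×3 + 14×2 + 7×1 + 4×0 + 3×2 + 2×0 = 44
B: 1×2 + 14×0 + 7×3 + 4×1 + 3×0 + 2×2 = 31
C: 1×1 + 14×3 + 7×0 + 4×2 + 3×1 + 2×1 = 56
D: 1×0 + 14×1 + 7×2 + 4×3 + 3×3 + 2×3 = 55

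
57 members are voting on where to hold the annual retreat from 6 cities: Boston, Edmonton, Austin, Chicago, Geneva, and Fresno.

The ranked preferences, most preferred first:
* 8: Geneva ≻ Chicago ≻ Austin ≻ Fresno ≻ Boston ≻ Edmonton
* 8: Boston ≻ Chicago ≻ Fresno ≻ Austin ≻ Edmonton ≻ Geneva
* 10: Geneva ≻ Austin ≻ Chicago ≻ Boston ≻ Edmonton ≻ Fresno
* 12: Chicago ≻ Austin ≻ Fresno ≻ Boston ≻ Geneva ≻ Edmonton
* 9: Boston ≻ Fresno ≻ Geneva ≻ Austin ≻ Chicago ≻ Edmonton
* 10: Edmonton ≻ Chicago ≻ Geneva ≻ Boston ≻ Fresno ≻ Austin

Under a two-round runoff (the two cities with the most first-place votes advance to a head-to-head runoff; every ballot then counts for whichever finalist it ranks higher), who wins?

Round 1 first-place votes: Boston 17, Edmonton 10, Austin 0, Chicago 12, Geneva 18, Fresno 0. Geneva and Boston advance.
Runoff: Geneva is ranked above Boston on 28 ballots, Boston above Geneva on 29.

Boston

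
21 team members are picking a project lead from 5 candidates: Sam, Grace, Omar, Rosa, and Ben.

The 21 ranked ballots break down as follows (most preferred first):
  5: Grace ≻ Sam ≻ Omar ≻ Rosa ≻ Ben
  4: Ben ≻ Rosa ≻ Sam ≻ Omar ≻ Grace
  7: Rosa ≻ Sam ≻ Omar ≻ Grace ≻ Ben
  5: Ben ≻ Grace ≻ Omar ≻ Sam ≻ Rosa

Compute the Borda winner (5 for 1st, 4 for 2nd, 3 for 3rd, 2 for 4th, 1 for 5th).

Sam

Sam: 5×4 + 4×3 + 7×4 + 5×2 = 70
Grace: 5×5 + 4×1 + 7×2 + 5×4 = 63
Omar: 5×3 + 4×2 + 7×3 + 5×3 = 59
Rosa: 5×2 + 4×4 + 7×5 + 5×1 = 66
Ben: 5×1 + 4×5 + 7×1 + 5×5 = 57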